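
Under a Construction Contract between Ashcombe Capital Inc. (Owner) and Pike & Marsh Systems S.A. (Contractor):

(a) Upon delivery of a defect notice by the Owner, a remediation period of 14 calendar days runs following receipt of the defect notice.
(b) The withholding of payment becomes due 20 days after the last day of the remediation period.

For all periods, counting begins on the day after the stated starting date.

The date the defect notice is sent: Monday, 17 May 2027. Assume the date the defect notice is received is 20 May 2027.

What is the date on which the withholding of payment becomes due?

The last day of the remediation period: 20 May 2027 + 14 days = 3 June 2027.
Adding 20 calendar days to 3 June 2027 gives 23 June 2027, which is the date on which the withholding of payment becomes due.

23 June 2027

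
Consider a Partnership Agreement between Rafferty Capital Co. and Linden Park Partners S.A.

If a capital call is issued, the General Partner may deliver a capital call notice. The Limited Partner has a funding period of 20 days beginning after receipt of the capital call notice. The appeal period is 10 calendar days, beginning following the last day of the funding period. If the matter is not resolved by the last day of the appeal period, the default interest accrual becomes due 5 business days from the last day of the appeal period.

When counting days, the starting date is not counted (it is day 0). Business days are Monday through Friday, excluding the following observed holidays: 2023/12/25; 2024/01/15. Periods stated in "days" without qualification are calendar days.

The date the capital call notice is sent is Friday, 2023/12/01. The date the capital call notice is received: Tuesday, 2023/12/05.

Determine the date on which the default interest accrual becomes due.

Adding 20 calendar days to 2023/12/05 gives 2023/12/25, which is the last day of the funding period.
The last day of the appeal period: 2023/12/25 + 10 days = 2024/01/04.
From Thursday, 2024/01/04, 5 business days (Jan 5, Jan 8, Jan 9, Jan 10, Jan 11, skipping weekends) brings us to Thursday, 2024/01/11, which is the date on which the default interest accrual becomes due.

2024/01/11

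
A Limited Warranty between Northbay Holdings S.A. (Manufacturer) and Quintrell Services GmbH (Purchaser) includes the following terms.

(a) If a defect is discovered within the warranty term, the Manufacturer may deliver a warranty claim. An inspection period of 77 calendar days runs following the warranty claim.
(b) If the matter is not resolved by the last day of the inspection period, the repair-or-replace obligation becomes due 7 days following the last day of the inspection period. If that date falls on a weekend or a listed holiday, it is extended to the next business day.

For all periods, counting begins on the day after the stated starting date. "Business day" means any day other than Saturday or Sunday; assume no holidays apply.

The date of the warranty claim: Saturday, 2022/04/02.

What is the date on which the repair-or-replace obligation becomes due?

2022/06/27

The last day of the inspection period: 77 calendar days after 2022/04/02 is 2022/06/18.
The date on which the repair-or-replace obligation becomes due: 7 calendar days after 2022/06/18 is 2022/06/25. That falls on a Saturday, so it rolls to the next business day, Monday, 2022/06/27.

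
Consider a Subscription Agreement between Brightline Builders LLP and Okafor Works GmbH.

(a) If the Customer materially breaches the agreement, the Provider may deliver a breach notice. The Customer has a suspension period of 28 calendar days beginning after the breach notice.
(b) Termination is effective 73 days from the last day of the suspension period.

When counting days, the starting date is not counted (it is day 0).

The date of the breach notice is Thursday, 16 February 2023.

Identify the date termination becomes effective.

The last day of the suspension period: 28 calendar days after 16 February 2023 is 16 March 2023.
Adding 73 calendar days to 16 March 2023 gives 28 May 2023, which is the date termination becomes effective.

28 May 2023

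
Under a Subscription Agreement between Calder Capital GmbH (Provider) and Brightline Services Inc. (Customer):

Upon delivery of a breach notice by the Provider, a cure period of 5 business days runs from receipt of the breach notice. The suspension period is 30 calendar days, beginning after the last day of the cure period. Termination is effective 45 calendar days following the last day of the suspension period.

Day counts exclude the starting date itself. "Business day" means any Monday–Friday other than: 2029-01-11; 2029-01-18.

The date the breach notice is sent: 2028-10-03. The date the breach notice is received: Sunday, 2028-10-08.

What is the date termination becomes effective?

From Sunday, 2028-10-08, 5 business days (Oct 9, Oct 10, Oct 11, Oct 12, Oct 13, skipping weekends) brings us to Friday, 2028-10-13, which is the last day of the cure period.
The last day of the suspension period: 2028-10-13 + 30 days = 2028-11-12.
The date termination becomes effective: 2028-11-12 + 45 days = 2028-12-27.

2028-12-27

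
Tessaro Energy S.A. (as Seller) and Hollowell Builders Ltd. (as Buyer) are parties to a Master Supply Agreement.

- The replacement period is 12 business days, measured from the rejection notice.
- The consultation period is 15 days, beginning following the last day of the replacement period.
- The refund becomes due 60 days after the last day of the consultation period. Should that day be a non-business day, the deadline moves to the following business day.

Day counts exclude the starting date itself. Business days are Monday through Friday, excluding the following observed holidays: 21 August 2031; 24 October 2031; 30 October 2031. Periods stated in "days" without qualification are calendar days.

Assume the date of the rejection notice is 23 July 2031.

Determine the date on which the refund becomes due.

22 October 2031

From Wednesday, 23 July 2031, 12 business days (Jul 24, Jul 25, Jul 28, Jul 29, …, Aug 6, Aug 7, Aug 8, skipping weekends) brings us to Friday, 8 August 2031, which is the last day of the replacement period.
The last day of the consultation period: 15 calendar days after 8 August 2031 is 23 August 2031.
The date on which the refund becomes due: 60 calendar days after 23 August 2031 is 22 October 2031. 22 October 2031 is a Wednesday and is not a listed holiday, so no roll-forward applies.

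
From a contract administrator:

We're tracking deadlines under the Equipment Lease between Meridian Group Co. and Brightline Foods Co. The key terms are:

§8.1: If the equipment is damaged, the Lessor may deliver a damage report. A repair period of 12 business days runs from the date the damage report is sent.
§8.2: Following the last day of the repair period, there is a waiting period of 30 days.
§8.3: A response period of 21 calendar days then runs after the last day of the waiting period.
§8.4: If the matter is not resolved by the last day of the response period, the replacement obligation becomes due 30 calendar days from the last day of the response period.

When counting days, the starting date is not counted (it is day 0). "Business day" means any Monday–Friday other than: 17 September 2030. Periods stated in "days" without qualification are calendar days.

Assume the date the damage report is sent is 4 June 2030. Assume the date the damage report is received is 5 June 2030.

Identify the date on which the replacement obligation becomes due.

The last day of the repair period: counting 12 business days from Tuesday, 4 June 2030 (Jun 5, Jun 6, Jun 7, Jun 10, …, Jun 18, Jun 19, Jun 20, skipping weekends) reaches Thursday, 20 June 2030.
Adding 30 calendar days to 20 June 2030 gives 20 July 2030, which is the last day of the waiting period.
The last day of the response period: 21 calendar days after 20 July 2030 is 10 August 2030.
The date on which the replacement obligation becomes due: 10 August 2030 + 30 days = 9 September 2030.

9 September 2030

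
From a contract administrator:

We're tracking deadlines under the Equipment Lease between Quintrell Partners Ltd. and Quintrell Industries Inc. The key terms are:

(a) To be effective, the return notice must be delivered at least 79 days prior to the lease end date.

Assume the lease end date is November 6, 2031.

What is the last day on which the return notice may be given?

August 19, 2031

November 6, 2031 minus 79 days is August 19, 2031.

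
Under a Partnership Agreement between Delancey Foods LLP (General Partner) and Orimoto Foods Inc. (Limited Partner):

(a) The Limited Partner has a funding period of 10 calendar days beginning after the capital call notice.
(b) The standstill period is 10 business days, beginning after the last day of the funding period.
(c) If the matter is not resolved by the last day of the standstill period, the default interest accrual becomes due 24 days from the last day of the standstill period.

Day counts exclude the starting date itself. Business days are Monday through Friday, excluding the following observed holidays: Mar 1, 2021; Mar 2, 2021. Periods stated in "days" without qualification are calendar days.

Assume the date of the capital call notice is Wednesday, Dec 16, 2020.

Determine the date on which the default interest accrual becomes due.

Feb 1, 2021

Adding 10 calendar days to Dec 16, 2020 gives Dec 26, 2020, which is the last day of the funding period.
The last day of the standstill period: 10 business days after Saturday, Dec 26, 2020, skipping weekends — Dec 28, Dec 29, Dec 30, Dec 31, Jan 1, Jan 4, Jan 5, Jan 6, Jan 7, Jan 8 — lands on Friday, Jan 8, 2021.
The date on which the default interest accrual becomes due: Jan 8, 2021 + 24 days = Feb 1, 2021.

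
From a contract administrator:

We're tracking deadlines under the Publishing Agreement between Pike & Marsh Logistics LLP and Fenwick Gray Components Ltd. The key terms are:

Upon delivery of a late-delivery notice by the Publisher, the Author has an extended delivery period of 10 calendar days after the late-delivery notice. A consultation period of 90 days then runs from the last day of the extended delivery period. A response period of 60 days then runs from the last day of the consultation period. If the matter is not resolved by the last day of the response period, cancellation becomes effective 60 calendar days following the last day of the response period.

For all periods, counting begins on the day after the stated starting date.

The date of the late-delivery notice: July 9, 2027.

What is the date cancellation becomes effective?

The last day of the extended delivery period: July 9, 2027 + 10 days = July 19, 2027.
The last day of the consultation period: July 19, 2027 + 90 days = October 17, 2027.
The last day of the response period: 60 calendar days after October 17, 2027 is December 16, 2027.
The date cancellation becomes effective: 60 calendar days after December 16, 2027 is February 14, 2028.

February 14, 2028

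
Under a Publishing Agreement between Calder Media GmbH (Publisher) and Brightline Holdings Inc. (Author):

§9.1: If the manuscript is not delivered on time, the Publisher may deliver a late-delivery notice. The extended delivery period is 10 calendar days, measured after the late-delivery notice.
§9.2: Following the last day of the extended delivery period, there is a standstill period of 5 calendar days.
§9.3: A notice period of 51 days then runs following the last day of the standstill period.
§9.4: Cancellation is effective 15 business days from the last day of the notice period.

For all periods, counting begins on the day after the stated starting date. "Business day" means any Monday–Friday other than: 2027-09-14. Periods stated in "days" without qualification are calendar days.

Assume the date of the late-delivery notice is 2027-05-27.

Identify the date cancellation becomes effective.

2027-08-20

The last day of the extended delivery period: 10 calendar days after 2027-05-27 is 2027-06-06.
The last day of the standstill period: 2027-06-06 + 5 days = 2027-06-11.
The last day of the notice period: 51 calendar days after 2027-06-11 is 2027-08-01.
From Sunday, 2027-08-01, 15 business days (Aug 2, Aug 3, Aug 4, Aug 5, …, Aug 18, Aug 19, Aug 20, skipping weekends) brings us to Friday, 2027-08-20, which is the date cancellation becomes effective.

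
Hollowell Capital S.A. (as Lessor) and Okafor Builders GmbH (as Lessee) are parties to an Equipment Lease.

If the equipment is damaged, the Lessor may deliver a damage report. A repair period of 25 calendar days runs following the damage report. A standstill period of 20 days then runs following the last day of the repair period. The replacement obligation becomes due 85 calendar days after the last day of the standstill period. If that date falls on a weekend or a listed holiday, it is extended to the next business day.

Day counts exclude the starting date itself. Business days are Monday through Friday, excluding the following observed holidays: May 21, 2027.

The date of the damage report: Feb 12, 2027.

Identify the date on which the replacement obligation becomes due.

Jun 22, 2027

The last day of the repair period: Feb 12, 2027 + 25 days = Mar 9, 2027.
Adding 20 calendar days to Mar 9, 2027 gives Mar 29, 2027, which is the last day of the standstill period.
The date on which the replacement obligation becomes due: Mar 29, 2027 + 85 days = Jun 22, 2027. Jun 22, 2027 is a Tuesday and is not a listed holiday, so no roll-forward applies.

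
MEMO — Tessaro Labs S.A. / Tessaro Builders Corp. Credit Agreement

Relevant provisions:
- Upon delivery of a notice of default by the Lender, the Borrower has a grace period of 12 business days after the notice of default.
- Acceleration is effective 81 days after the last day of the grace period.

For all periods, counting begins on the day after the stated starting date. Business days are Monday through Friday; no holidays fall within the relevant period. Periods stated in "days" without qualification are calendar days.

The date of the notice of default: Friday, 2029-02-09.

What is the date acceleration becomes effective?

From Friday, 2029-02-09, 12 business days (Feb 12, Feb 13, Feb 14, Feb 15, …, Feb 23, Feb 26, Feb 27, skipping weekends) brings us to Tuesday, 2029-02-27, which is the last day of the grace period.
The date acceleration becomes effective: 81 calendar days after 2029-02-27 is 2029-05-19.

2029-05-19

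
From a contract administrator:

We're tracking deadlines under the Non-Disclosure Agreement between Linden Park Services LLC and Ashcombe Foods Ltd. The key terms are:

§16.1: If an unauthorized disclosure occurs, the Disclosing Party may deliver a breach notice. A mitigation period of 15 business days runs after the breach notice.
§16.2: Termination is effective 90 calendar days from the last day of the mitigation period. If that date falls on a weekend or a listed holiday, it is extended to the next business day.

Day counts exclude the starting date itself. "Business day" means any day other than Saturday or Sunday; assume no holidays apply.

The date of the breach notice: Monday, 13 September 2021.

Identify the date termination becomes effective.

3 January 2022

The last day of the mitigation period: 15 business days after Monday, 13 September 2021, skipping weekends — Sep 14, Sep 15, Sep 16, Sep 17, …, Sep 30, Oct 1, Oct 4 — lands on Monday, 4 October 2021.
The date termination becomes effective: 90 calendar days after 4 October 2021 is 2 January 2022. That falls on a Sunday, so it rolls to the next business day, Monday, 3 January 2022.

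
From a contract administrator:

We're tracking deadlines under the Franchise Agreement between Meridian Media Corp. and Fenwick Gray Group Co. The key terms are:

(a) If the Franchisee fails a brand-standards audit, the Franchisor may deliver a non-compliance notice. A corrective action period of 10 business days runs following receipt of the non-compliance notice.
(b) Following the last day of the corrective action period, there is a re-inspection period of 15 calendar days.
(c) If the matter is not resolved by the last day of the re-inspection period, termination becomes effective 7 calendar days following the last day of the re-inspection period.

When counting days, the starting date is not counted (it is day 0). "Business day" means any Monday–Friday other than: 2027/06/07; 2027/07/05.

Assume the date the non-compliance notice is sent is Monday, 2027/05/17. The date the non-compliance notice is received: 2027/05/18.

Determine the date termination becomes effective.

2027/06/23

The last day of the corrective action period: 10 business days after Tuesday, 2027/05/18, skipping weekends — May 19, May 20, May 21, May 24, May 25, May 26, May 27, May 28, May 31, Jun 1 — lands on Tuesday, 2027/06/01.
The last day of the re-inspection period: 15 calendar days after 2027/06/01 is 2027/06/16.
Adding 7 calendar days to 2027/06/16 gives 2027/06/23, which is the date termination becomes effective.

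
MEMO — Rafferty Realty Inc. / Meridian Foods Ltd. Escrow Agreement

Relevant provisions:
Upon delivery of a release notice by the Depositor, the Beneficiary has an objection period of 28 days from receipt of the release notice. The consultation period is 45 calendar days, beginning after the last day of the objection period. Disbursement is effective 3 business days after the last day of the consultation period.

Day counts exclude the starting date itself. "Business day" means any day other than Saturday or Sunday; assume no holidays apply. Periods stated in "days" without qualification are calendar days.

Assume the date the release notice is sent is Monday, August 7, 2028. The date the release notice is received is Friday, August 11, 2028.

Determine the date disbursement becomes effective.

October 26, 2028

Adding 28 calendar days to August 11, 2028 gives September 8, 2028, which is the last day of the objection period.
The last day of the consultation period: 45 calendar days after September 8, 2028 is October 23, 2028.
From Monday, October 23, 2028, 3 business days (Oct 24, Oct 25, Oct 26, skipping weekends) brings us to Thursday, October 26, 2028, which is the date disbursement becomes effective.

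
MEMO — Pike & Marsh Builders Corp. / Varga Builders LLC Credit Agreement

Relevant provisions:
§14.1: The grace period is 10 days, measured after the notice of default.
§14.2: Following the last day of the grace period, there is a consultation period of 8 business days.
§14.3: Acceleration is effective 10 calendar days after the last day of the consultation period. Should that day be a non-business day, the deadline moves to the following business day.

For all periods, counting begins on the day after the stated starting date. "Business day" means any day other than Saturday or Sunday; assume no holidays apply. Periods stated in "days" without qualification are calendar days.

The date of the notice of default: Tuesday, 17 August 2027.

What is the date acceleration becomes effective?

The last day of the grace period: 17 August 2027 + 10 days = 27 August 2027.
From Friday, 27 August 2027, 8 business days (Aug 30, Aug 31, Sep 1, Sep 2, Sep 3, Sep 6, Sep 7, Sep 8, skipping weekends) brings us to Wednesday, 8 September 2027, which is the last day of the consultation period.
The date acceleration becomes effective: 8 September 2027 + 10 days = 18 September 2027. That falls on a Saturday, so it rolls to the next business day, Monday, 20 September 2027.

20 September 2027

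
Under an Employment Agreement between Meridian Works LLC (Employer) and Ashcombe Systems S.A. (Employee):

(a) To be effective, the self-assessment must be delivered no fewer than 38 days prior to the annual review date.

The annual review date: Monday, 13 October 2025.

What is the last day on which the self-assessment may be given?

5 September 2025

Counting back 38 calendar days from 13 October 2025 gives 5 September 2025.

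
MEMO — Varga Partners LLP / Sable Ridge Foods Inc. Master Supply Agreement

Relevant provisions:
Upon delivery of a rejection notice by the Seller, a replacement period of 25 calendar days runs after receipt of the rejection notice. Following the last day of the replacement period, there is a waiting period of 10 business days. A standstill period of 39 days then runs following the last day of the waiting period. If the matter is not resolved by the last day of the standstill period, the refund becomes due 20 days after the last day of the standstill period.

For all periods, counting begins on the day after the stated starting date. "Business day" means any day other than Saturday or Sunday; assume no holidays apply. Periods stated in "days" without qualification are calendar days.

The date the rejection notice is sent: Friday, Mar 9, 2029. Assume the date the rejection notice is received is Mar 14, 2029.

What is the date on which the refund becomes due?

Jun 18, 2029

The last day of the replacement period: 25 calendar days after Mar 14, 2029 is Apr 8, 2029.
The last day of the waiting period: 10 business days after Sunday, Apr 8, 2029, skipping weekends — Apr 9, Apr 10, Apr 11, Apr 12, Apr 13, Apr 16, Apr 17, Apr 18, Apr 19, Apr 20 — lands on Friday, Apr 20, 2029.
The last day of the standstill period: 39 calendar days after Apr 20, 2029 is May 29, 2029.
The date on which the refund becomes due: 20 calendar days after May 29, 2029 is Jun 18, 2029.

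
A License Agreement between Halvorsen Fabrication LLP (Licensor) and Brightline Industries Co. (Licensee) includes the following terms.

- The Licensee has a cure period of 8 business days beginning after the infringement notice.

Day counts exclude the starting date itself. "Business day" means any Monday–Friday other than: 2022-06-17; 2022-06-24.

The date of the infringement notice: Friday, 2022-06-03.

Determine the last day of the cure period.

2022-06-15

From Friday, 2022-06-03, 8 business days (Jun 6, Jun 7, Jun 8, Jun 9, Jun 10, Jun 13, Jun 14, Jun 15, skipping weekends) brings us to Wednesday, 2022-06-15, which is the last day of the cure period.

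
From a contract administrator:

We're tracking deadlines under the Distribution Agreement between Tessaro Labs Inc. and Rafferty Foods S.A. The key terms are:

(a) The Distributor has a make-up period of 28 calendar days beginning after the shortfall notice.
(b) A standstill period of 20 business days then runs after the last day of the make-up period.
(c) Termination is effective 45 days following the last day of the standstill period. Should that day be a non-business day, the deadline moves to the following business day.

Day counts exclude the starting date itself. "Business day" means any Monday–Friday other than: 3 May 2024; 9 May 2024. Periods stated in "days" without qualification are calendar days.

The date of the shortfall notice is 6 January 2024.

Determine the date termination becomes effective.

The last day of the make-up period: 6 January 2024 + 28 days = 3 February 2024.
From Saturday, 3 February 2024, 20 business days (Feb 5, Feb 6, Feb 7, Feb 8, …, Feb 28, Feb 29, Mar 1, skipping weekends) brings us to Friday, 1 March 2024, which is the last day of the standstill period.
The date termination becomes effective: 1 March 2024 + 45 days = 15 April 2024. 15 April 2024 is a Monday and is not a listed holiday, so no roll-forward applies.

15 April 2024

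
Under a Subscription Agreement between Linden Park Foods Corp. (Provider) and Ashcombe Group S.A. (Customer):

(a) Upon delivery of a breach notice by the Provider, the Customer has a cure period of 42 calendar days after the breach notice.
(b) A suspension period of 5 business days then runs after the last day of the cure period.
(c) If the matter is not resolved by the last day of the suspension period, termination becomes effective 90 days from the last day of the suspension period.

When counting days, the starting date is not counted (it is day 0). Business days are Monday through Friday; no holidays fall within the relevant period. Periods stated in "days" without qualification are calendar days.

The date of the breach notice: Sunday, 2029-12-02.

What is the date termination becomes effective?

2030-04-18

Adding 42 calendar days to 2029-12-02 gives 2030-01-13, which is the last day of the cure period.
From Sunday, 2030-01-13, 5 business days (Jan 14, Jan 15, Jan 16, Jan 17, Jan 18, skipping weekends) brings us to Friday, 2030-01-18, which is the last day of the suspension period.
The date termination becomes effective: 90 calendar days after 2030-01-18 is 2030-04-18.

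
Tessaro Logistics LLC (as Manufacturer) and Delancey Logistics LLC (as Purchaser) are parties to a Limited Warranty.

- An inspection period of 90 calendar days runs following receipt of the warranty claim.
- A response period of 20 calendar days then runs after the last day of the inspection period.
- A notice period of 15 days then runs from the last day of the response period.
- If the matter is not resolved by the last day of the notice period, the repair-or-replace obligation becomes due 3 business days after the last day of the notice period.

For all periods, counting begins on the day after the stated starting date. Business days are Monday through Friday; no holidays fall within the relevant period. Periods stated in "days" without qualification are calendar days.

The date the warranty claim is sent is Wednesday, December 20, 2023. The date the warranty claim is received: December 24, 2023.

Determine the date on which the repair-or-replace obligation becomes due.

May 1, 2024

The last day of the inspection period: December 24, 2023 + 90 days = March 23, 2024.
The last day of the response period: 20 calendar days after March 23, 2024 is April 12, 2024.
The last day of the notice period: 15 calendar days after April 12, 2024 is April 27, 2024.
The date on which the repair-or-replace obligation becomes due: 3 business days after Saturday, April 27, 2024, skipping weekends — Apr 29, Apr 30, May 1 — lands on Wednesday, May 1, 2024.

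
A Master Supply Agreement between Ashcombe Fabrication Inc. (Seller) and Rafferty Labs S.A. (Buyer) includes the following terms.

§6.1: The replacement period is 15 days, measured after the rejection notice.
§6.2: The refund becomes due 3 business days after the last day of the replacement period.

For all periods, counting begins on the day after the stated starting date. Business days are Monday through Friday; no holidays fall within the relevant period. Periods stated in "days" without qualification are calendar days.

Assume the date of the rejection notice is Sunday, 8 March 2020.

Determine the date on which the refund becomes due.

26 March 2020

Adding 15 calendar days to 8 March 2020 gives 23 March 2020, which is the last day of the replacement period.
The date on which the refund becomes due: counting 3 business days from Monday, 23 March 2020 (Mar 24, Mar 25, Mar 26, skipping weekends) reaches Thursday, 26 March 2020.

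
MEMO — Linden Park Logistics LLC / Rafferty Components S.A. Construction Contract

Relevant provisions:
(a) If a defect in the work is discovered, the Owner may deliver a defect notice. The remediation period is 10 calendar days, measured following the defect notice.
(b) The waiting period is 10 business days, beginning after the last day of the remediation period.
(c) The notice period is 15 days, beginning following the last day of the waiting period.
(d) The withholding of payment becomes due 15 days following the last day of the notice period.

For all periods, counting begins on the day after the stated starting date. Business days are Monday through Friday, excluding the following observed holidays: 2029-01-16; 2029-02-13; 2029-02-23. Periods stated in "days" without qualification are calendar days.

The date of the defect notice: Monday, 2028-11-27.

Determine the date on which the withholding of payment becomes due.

Adding 10 calendar days to 2028-11-27 gives 2028-12-07, which is the last day of the remediation period.
The last day of the waiting period: counting 10 business days from Thursday, 2028-12-07 (Dec 8, Dec 11, Dec 12, Dec 13, Dec 14, Dec 15, Dec 18, Dec 19, Dec 20, Dec 21, skipping weekends) reaches Thursday, 2028-12-21.
The last day of the notice period: 15 calendar days after 2028-12-21 is 2029-01-05.
The date on which the withholding of payment becomes due: 2029-01-05 + 15 days = 2029-01-20.

2029-01-20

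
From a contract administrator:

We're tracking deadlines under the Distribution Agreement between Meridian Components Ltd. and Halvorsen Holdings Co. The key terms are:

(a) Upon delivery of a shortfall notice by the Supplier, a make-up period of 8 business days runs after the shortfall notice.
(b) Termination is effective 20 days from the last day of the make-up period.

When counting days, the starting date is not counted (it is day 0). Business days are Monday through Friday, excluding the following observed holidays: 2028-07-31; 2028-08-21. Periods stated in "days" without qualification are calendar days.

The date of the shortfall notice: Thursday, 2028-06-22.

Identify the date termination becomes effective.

From Thursday, 2028-06-22, 8 business days (Jun 23, Jun 26, Jun 27, Jun 28, Jun 29, Jun 30, Jul 3, Jul 4, skipping weekends) brings us to Tuesday, 2028-07-04, which is the last day of the make-up period.
The date termination becomes effective: 2028-07-04 + 20 days = 2028-07-24.

2028-07-24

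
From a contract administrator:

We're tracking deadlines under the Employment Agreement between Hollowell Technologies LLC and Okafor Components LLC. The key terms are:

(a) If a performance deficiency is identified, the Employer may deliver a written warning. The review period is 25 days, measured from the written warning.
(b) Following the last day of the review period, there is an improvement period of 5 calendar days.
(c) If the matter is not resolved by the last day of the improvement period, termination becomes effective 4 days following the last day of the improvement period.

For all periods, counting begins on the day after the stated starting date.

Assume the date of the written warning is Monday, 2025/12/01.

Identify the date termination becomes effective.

The last day of the review period: 2025/12/01 + 25 days = 2025/12/26.
The last day of the improvement period: 5 calendar days after 2025/12/26 is 2025/12/31.
The date termination becomes effective: 4 calendar days after 2025/12/31 is 2026/01/04.

2026/01/04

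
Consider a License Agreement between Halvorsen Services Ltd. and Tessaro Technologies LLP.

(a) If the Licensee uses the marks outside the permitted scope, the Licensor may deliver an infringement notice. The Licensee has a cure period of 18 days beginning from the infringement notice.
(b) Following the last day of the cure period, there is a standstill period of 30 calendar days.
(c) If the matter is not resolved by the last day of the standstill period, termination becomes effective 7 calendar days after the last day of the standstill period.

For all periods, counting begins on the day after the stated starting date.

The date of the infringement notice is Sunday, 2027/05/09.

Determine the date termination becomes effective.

The last day of the cure period: 2027/05/09 + 18 days = 2027/05/27.
The last day of the standstill period: 2027/05/27 + 30 days = 2027/06/26.
Adding 7 calendar days to 2027/06/26 gives 2027/07/03, which is the date termination becomes effective.

2027/07/03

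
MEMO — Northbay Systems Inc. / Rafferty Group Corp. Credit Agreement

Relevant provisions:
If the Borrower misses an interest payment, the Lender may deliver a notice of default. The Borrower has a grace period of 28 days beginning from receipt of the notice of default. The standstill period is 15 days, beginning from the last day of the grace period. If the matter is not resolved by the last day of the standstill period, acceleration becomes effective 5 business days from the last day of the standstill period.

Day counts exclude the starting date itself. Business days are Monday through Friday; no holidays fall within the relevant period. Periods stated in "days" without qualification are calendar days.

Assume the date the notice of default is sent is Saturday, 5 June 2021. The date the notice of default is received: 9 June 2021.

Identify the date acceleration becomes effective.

29 July 2021

The last day of the grace period: 9 June 2021 + 28 days = 7 July 2021.
The last day of the standstill period: 7 July 2021 + 15 days = 22 July 2021.
The date acceleration becomes effective: counting 5 business days from Thursday, 22 July 2021 (Jul 23, Jul 26, Jul 27, Jul 28, Jul 29, skipping weekends) reaches Thursday, 29 July 2021.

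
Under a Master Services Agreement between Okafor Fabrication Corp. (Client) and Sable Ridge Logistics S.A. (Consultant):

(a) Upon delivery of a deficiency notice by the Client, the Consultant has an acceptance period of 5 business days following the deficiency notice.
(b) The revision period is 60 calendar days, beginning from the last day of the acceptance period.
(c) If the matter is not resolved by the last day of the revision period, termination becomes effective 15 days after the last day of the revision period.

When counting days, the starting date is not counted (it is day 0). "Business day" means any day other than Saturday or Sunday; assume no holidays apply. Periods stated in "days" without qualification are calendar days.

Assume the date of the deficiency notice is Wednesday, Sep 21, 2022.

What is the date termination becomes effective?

Dec 12, 2022

The last day of the acceptance period: counting 5 business days from Wednesday, Sep 21, 2022 (Sep 22, Sep 23, Sep 26, Sep 27, Sep 28, skipping weekends) reaches Wednesday, Sep 28, 2022.
The last day of the revision period: 60 calendar days after Sep 28, 2022 is Nov 27, 2022.
The date termination becomes effective: 15 calendar days after Nov 27, 2022 is Dec 12, 2022.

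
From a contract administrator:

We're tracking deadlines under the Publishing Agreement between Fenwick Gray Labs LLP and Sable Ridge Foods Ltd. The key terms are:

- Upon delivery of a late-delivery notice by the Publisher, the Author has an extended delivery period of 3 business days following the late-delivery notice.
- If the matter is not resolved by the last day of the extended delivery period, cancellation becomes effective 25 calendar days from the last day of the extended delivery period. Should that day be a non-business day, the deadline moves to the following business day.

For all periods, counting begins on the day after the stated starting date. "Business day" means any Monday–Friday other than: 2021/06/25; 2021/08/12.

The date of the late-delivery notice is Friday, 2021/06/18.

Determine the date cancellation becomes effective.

From Friday, 2021/06/18, 3 business days (Jun 21, Jun 22, Jun 23, skipping weekends) brings us to Wednesday, 2021/06/23, which is the last day of the extended delivery period.
The date cancellation becomes effective: 25 calendar days after 2021/06/23 is 2021/07/18. That falls on a Sunday, so it rolls to the next business day, Monday, 2021/07/19.

2021/07/19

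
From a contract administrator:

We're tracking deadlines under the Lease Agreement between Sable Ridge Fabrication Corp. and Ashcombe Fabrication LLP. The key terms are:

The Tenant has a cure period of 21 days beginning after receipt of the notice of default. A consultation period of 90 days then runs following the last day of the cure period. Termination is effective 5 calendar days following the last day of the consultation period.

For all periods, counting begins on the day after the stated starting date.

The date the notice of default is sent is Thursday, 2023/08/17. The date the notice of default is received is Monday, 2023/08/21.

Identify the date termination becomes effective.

2023/12/15

Adding 21 calendar days to 2023/08/21 gives 2023/09/11, which is the last day of the cure period.
Adding 90 calendar days to 2023/09/11 gives 2023/12/10, which is the last day of the consultation period.
The date termination becomes effective: 2023/12/10 + 5 days = 2023/12/15.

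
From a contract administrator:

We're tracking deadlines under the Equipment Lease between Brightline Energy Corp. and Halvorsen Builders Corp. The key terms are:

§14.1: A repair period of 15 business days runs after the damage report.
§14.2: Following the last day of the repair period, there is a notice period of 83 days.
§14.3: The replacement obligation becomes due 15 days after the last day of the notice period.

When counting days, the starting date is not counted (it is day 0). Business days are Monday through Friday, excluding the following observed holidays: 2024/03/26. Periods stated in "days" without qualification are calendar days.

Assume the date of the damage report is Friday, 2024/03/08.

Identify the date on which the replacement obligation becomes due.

The last day of the repair period: 15 business days after Friday, 2024/03/08, skipping weekends and the listed holiday on Mar 26 — Mar 11, Mar 12, Mar 13, Mar 14, …, Mar 28, Mar 29, Apr 1 — lands on Monday, 2024/04/01.
The last day of the notice period: 2024/04/01 + 83 days = 2024/06/23.
The date on which the replacement obligation becomes due: 15 calendar days after 2024/06/23 is 2024/07/08.

2024/07/08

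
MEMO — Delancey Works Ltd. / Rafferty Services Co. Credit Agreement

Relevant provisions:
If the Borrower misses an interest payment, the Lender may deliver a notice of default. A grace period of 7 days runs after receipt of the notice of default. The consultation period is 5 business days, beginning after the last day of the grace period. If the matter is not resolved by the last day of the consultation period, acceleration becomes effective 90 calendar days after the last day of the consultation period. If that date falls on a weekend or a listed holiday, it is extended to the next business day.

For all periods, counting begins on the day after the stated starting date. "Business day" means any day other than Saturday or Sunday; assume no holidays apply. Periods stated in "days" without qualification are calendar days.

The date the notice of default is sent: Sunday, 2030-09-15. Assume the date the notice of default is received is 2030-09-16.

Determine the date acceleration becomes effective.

2030-12-30

The last day of the grace period: 7 calendar days after 2030-09-16 is 2030-09-23.
The last day of the consultation period: 5 business days after Monday, 2030-09-23, skipping weekends — Sep 24, Sep 25, Sep 26, Sep 27, Sep 30 — lands on Monday, 2030-09-30.
The date acceleration becomes effective: 90 calendar days after 2030-09-30 is 2030-12-29. That falls on a Sunday, so it rolls to the next business day, Monday, 2030-12-30.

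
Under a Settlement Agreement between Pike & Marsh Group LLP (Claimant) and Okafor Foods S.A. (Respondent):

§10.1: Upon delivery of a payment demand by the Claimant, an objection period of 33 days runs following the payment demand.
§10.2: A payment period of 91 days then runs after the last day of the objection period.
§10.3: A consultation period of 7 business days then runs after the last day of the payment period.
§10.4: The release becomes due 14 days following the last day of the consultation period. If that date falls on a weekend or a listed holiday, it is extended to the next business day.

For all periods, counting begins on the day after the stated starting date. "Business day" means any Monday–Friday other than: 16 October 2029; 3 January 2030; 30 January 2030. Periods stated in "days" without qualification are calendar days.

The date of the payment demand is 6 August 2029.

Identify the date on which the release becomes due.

1 January 2030

The last day of the objection period: 33 calendar days after 6 August 2029 is 8 September 2029.
The last day of the payment period: 91 calendar days after 8 September 2029 is 8 December 2029.
From Saturday, 8 December 2029, 7 business days (Dec 10, Dec 11, Dec 12, Dec 13, Dec 14, Dec 17, Dec 18, skipping weekends) brings us to Tuesday, 18 December 2029, which is the last day of the consultation period.
Adding 14 calendar days to 18 December 2029 gives 1 January 2030, which is the date on which the release becomes due. 1 January 2030 is a Tuesday and is not a listed holiday, so no roll-forward applies.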